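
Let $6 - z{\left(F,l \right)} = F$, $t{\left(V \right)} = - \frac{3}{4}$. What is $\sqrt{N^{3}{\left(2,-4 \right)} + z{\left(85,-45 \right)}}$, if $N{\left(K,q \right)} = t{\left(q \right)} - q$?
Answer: $\frac{i \sqrt{2859}}{8} \approx 6.6837 i$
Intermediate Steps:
$t{\left(V \right)} = - \frac{3}{4}$ ($t{\left(V \right)} = \left(-3\right) \frac{1}{4} = - \frac{3}{4}$)
$z{\left(F,l \right)} = 6 - F$
$N{\left(K,q \right)} = - \frac{3}{4} - q$
$\sqrt{N^{3}{\left(2,-4 \right)} + z{\left(85,-45 \right)}} = \sqrt{\left(- \frac{3}{4} - -4\right)^{3} + \left(6 - 85\right)} = \sqrt{\left(- \frac{3}{4} + 4\right)^{3} + \left(6 - 85\right)} = \sqrt{\left(\frac{13}{4}\right)^{3} - 79} = \sqrt{\frac{2197}{64} - 79} = \sqrt{- \frac{2859}{64}} = \frac{i \sqrt{2859}}{8}$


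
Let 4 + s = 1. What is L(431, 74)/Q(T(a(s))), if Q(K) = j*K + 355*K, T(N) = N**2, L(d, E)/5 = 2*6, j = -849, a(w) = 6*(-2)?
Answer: -5/5928 ≈ -0.00084346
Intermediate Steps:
s = -3 (s = -4 + 1 = -3)
a(w) = -12
L(d, E) = 60 (L(d, E) = 5*(2*6) = 5*12 = 60)
Q(K) = -494*K (Q(K) = -849*K + 355*K = -494*K)
L(431, 74)/Q(T(a(s))) = 60/((-494*(-12)**2)) = 60/((-494*144)) = 60/(-71136) = 60*(-1/71136) = -5/5928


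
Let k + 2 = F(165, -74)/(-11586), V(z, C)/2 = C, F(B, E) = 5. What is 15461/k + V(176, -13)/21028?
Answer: -269055024335/34811854 ≈ -7728.8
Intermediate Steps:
V(z, C) = 2*C
k = -23177/11586 (k = -2 + 5/(-11586) = -2 + 5*(-1/11586) = -2 - 5/11586 = -23177/11586 ≈ -2.0004)
15461/k + V(176, -13)/21028 = 15461/(-23177/11586) + (2*(-13))/21028 = 15461*(-11586/23177) - 26*1/21028 = -179131146/23177 - 13/10514 = -269055024335/34811854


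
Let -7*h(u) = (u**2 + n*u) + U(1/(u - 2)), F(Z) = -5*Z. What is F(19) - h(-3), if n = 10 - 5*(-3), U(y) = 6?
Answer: -725/7 ≈ -103.57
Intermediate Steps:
n = 25 (n = 10 + 15 = 25)
h(u) = -6/7 - 25*u/7 - u**2/7 (h(u) = -((u**2 + 25*u) + 6)/7 = -(6 + u**2 + 25*u)/7 = -6/7 - 25*u/7 - u**2/7)
F(19) - h(-3) = -5*19 - (-6/7 - 25/7*(-3) - 1/7*(-3)**2) = -95 - (-6/7 + 75/7 - 1/7*9) = -95 - (-6/7 + 75/7 - 9/7) = -95 - 1*60/7 = -95 - 60/7 = -725/7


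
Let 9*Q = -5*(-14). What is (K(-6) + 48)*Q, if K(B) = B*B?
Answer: 1960/3 ≈ 653.33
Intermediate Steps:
Q = 70/9 (Q = (-5*(-14))/9 = (⅑)*70 = 70/9 ≈ 7.7778)
K(B) = B²
(K(-6) + 48)*Q = ((-6)² + 48)*(70/9) = (36 + 48)*(70/9) = 84*(70/9) = 1960/3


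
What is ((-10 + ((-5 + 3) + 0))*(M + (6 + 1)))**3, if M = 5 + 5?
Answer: -8489664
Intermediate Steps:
M = 10
((-10 + ((-5 + 3) + 0))*(M + (6 + 1)))**3 = ((-10 + ((-5 + 3) + 0))*(10 + (6 + 1)))**3 = ((-10 + (-2 + 0))*(10 + 7))**3 = ((-10 - 2)*17)**3 = (-12*17)**3 = (-204)**3 = -8489664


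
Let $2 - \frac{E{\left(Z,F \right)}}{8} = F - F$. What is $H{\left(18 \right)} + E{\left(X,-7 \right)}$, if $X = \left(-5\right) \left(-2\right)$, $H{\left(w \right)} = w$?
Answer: $34$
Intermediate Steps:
$X = 10$
$E{\left(Z,F \right)} = 16$ ($E{\left(Z,F \right)} = 16 - 8 \left(F - F\right) = 16 - 0 = 16 + 0 = 16$)
$H{\left(18 \right)} + E{\left(X,-7 \right)} = 18 + 16 = 34$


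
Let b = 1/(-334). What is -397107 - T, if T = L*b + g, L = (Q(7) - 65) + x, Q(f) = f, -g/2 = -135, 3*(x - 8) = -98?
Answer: -199086001/501 ≈ -3.9738e+5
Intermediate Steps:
x = -74/3 (x = 8 + (⅓)*(-98) = 8 - 98/3 = -74/3 ≈ -24.667)
g = 270 (g = -2*(-135) = 270)
L = -248/3 (L = (7 - 65) - 74/3 = -58 - 74/3 = -248/3 ≈ -82.667)
b = -1/334 ≈ -0.0029940
T = 135394/501 (T = -248/3*(-1/334) + 270 = 124/501 + 270 = 135394/501 ≈ 270.25)
-397107 - T = -397107 - 1*135394/501 = -397107 - 135394/501 = -199086001/501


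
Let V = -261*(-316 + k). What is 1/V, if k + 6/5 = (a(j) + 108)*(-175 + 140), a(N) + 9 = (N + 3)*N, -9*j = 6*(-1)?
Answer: 5/5047421 ≈ 9.9061e-7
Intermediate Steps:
j = ⅔ (j = -2*(-1)/3 = -⅑*(-6) = ⅔ ≈ 0.66667)
a(N) = -9 + N*(3 + N) (a(N) = -9 + (N + 3)*N = -9 + (3 + N)*N = -9 + N*(3 + N))
k = -159829/45 (k = -6/5 + ((-9 + (⅔)² + 3*(⅔)) + 108)*(-175 + 140) = -6/5 + ((-9 + 4/9 + 2) + 108)*(-35) = -6/5 + (-59/9 + 108)*(-35) = -6/5 + (913/9)*(-35) = -6/5 - 31955/9 = -159829/45 ≈ -3551.8)
V = 5047421/5 (V = -261*(-316 - 159829/45) = -261*(-174049/45) = 5047421/5 ≈ 1.0095e+6)
1/V = 1/(5047421/5) = 5/5047421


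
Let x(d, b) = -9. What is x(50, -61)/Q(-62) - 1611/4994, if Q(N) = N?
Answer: -13734/77407 ≈ -0.17743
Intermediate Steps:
x(50, -61)/Q(-62) - 1611/4994 = -9/(-62) - 1611/4994 = -9*(-1/62) - 1611*1/4994 = 9/62 - 1611/4994 = -13734/77407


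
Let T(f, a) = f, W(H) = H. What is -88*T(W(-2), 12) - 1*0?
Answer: 176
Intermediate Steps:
-88*T(W(-2), 12) - 1*0 = -88*(-2) - 1*0 = 176 + 0 = 176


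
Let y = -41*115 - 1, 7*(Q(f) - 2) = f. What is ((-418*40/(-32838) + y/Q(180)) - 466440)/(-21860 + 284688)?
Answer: -371571301007/209295587202 ≈ -1.7753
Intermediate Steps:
Q(f) = 2 + f/7
y = -4716 (y = -4715 - 1 = -4716)
((-418*40/(-32838) + y/Q(180)) - 466440)/(-21860 + 284688) = ((-418*40/(-32838) - 4716/(2 + (1/7)*180)) - 466440)/(-21860 + 284688) = ((-16720*(-1/32838) - 4716/(2 + 180/7)) - 466440)/262828 = ((8360/16419 - 4716/194/7) - 466440)*(1/262828) = ((8360/16419 - 4716*7/194) - 466440)*(1/262828) = ((8360/16419 - 16506/97) - 466440)*(1/262828) = (-270201094/1592643 - 466440)*(1/262828) = -743142602014/1592643*1/262828 = -371571301007/209295587202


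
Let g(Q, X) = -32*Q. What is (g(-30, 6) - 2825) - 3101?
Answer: -4966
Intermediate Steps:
(g(-30, 6) - 2825) - 3101 = (-32*(-30) - 2825) - 3101 = (960 - 2825) - 3101 = -1865 - 3101 = -4966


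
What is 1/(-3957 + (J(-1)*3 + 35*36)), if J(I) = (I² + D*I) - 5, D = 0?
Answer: -1/2709 ≈ -0.00036914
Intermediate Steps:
J(I) = -5 + I² (J(I) = (I² + 0*I) - 5 = (I² + 0) - 5 = I² - 5 = -5 + I²)
1/(-3957 + (J(-1)*3 + 35*36)) = 1/(-3957 + ((-5 + (-1)²)*3 + 35*36)) = 1/(-3957 + ((-5 + 1)*3 + 1260)) = 1/(-3957 + (-4*3 + 1260)) = 1/(-3957 + (-12 + 1260)) = 1/(-3957 + 1248) = 1/(-2709) = -1/2709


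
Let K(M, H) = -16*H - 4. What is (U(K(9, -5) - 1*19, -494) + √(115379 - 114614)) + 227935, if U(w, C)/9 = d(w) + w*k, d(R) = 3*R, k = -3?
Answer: 227935 + 3*√85 ≈ 2.2796e+5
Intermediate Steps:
K(M, H) = -4 - 16*H
U(w, C) = 0 (U(w, C) = 9*(3*w + w*(-3)) = 9*(3*w - 3*w) = 9*0 = 0)
(U(K(9, -5) - 1*19, -494) + √(115379 - 114614)) + 227935 = (0 + √(115379 - 114614)) + 227935 = (0 + √765) + 227935 = (0 + 3*√85) + 227935 = 3*√85 + 227935 = 227935 + 3*√85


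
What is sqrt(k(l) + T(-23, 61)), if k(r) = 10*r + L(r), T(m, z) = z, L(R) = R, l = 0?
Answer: sqrt(61) ≈ 7.8102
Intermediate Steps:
k(r) = 11*r (k(r) = 10*r + r = 11*r)
sqrt(k(l) + T(-23, 61)) = sqrt(11*0 + 61) = sqrt(0 + 61) = sqrt(61)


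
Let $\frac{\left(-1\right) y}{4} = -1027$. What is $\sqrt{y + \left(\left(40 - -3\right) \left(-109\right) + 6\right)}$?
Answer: $i \sqrt{573} \approx 23.937 i$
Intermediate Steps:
$y = 4108$ ($y = \left(-4\right) \left(-1027\right) = 4108$)
$\sqrt{y + \left(\left(40 - -3\right) \left(-109\right) + 6\right)} = \sqrt{4108 + \left(\left(40 - -3\right) \left(-109\right) + 6\right)} = \sqrt{4108 + \left(\left(40 + 3\right) \left(-109\right) + 6\right)} = \sqrt{4108 + \left(43 \left(-109\right) + 6\right)} = \sqrt{4108 + \left(-4687 + 6\right)} = \sqrt{4108 - 4681} = \sqrt{-573} = i \sqrt{573}$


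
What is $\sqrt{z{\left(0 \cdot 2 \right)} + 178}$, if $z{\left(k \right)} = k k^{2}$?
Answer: $\sqrt{178} \approx 13.342$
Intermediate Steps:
$z{\left(k \right)} = k^{3}$
$\sqrt{z{\left(0 \cdot 2 \right)} + 178} = \sqrt{\left(0 \cdot 2\right)^{3} + 178} = \sqrt{0^{3} + 178} = \sqrt{0 + 178} = \sqrt{178}$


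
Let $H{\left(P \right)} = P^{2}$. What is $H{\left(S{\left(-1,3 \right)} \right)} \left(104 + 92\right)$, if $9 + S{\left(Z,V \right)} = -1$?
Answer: $19600$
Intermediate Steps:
$S{\left(Z,V \right)} = -10$ ($S{\left(Z,V \right)} = -9 - 1 = -10$)
$H{\left(S{\left(-1,3 \right)} \right)} \left(104 + 92\right) = \left(-10\right)^{2} \left(104 + 92\right) = 100 \cdot 196 = 19600$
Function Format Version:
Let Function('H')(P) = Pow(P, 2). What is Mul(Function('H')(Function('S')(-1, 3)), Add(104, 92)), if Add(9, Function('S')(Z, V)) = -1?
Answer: 19600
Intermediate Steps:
Function('S')(Z, V) = -10 (Function('S')(Z, V) = Add(-9, -1) = -10)
Mul(Function('H')(Function('S')(-1, 3)), Add(104, 92)) = Mul(Pow(-10, 2), Add(104, 92)) = Mul(100, 196) = 19600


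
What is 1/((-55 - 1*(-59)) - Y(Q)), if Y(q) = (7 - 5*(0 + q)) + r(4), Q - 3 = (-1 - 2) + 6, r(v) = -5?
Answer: 1/32 ≈ 0.031250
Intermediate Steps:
Q = 6 (Q = 3 + ((-1 - 2) + 6) = 3 + (-3 + 6) = 3 + 3 = 6)
Y(q) = 2 - 5*q (Y(q) = (7 - 5*(0 + q)) - 5 = (7 - 5*q) - 5 = 2 - 5*q)
1/((-55 - 1*(-59)) - Y(Q)) = 1/((-55 - 1*(-59)) - (2 - 5*6)) = 1/((-55 + 59) - (2 - 30)) = 1/(4 - 1*(-28)) = 1/(4 + 28) = 1/32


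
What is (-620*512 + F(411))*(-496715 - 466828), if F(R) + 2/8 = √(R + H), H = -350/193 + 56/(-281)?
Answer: 1223469323223/4 - 963543*√1202920750965/54233 ≈ 3.0585e+11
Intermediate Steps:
H = -109158/54233 (H = -350*1/193 + 56*(-1/281) = -350/193 - 56/281 = -109158/54233 ≈ -2.0128)
F(R) = -¼ + √(-109158/54233 + R) (F(R) = -¼ + √(R - 109158/54233) = -¼ + √(-109158/54233 + R))
(-620*512 + F(411))*(-496715 - 466828) = (-620*512 + (-¼ + √(-5919965814 + 2941218289*411)/54233))*(-496715 - 466828) = (-317440 + (-¼ + √(-5919965814 + 1208840716779)/54233))*(-963543) = (-317440 + (-¼ + √1202920750965/54233))*(-963543) = (-1269761/4 + √1202920750965/54233)*(-963543) = 1223469323223/4 - 963543*√1202920750965/54233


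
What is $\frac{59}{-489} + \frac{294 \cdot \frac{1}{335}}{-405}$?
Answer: $- \frac{905399}{7371675} \approx -0.12282$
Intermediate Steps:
$\frac{59}{-489} + \frac{294 \cdot \frac{1}{335}}{-405} = 59 \left(- \frac{1}{489}\right) + 294 \cdot \frac{1}{335} \left(- \frac{1}{405}\right) = - \frac{59}{489} + \frac{294}{335} \left(- \frac{1}{405}\right) = - \frac{59}{489} - \frac{98}{45225} = - \frac{905399}{7371675}$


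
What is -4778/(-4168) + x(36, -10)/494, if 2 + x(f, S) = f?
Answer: 625511/514748 ≈ 1.2152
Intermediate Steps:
x(f, S) = -2 + f
-4778/(-4168) + x(36, -10)/494 = -4778/(-4168) + (-2 + 36)/494 = -4778*(-1/4168) + 34*(1/494) = 2389/2084 + 17/247 = 625511/514748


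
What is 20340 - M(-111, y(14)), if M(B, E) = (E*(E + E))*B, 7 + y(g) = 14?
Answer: 31218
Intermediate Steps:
y(g) = 7 (y(g) = -7 + 14 = 7)
M(B, E) = 2*B*E**2 (M(B, E) = (E*(2*E))*B = (2*E**2)*B = 2*B*E**2)
20340 - M(-111, y(14)) = 20340 - 2*(-111)*7**2 = 20340 - 2*(-111)*49 = 20340 - 1*(-10878) = 20340 + 10878 = 31218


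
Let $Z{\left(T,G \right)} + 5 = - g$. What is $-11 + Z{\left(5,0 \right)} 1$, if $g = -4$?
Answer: $-12$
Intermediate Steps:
$Z{\left(T,G \right)} = -1$ ($Z{\left(T,G \right)} = -5 - -4 = -5 + 4 = -1$)
$-11 + Z{\left(5,0 \right)} 1 = -11 - 1 = -12$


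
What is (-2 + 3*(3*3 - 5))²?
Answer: 100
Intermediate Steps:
(-2 + 3*(3*3 - 5))² = (-2 + 3*(9 - 5))² = (-2 + 3*4)² = (-2 + 12)² = 10² = 100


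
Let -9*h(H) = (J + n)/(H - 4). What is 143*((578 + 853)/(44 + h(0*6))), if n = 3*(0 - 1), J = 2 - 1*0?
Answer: 7366788/1583 ≈ 4653.7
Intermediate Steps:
J = 2 (J = 2 + 0 = 2)
n = -3 (n = 3*(-1) = -3)
h(H) = 1/(9*(-4 + H)) (h(H) = -(2 - 3)/(9*(H - 4)) = -(-1)/(9*(-4 + H)) = 1/(9*(-4 + H)))
143*((578 + 853)/(44 + h(0*6))) = 143*((578 + 853)/(44 + 1/(9*(-4 + 0*6)))) = 143*(1431/(44 + 1/(9*(-4 + 0)))) = 143*(1431/(44 + (⅑)/(-4))) = 143*(1431/(44 + (⅑)*(-¼))) = 143*(1431/(44 - 1/36)) = 143*(1431/(1583/36)) = 143*(1431*(36/1583)) = 143*(51516/1583) = 7366788/1583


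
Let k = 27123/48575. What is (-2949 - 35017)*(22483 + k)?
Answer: -41464143503168/48575 ≈ -8.5361e+8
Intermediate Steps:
k = 27123/48575 (k = 27123*(1/48575) = 27123/48575 ≈ 0.55837)
(-2949 - 35017)*(22483 + k) = (-2949 - 35017)*(22483 + 27123/48575) = -37966*1092138848/48575 = -41464143503168/48575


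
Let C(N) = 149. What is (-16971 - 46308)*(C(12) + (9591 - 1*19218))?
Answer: 599758362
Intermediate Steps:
(-16971 - 46308)*(C(12) + (9591 - 1*19218)) = (-16971 - 46308)*(149 + (9591 - 1*19218)) = -63279*(149 + (9591 - 19218)) = -63279*(149 - 9627) = -63279*(-9478) = 599758362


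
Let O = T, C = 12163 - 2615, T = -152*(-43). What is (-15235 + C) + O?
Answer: 849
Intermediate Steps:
T = 6536
C = 9548
O = 6536
(-15235 + C) + O = (-15235 + 9548) + 6536 = -5687 + 6536 = 849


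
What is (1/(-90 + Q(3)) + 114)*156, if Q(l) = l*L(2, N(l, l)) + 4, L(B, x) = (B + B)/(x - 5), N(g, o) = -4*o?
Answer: 13105482/737 ≈ 17782.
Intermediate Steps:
L(B, x) = 2*B/(-5 + x) (L(B, x) = (2*B)/(-5 + x) = 2*B/(-5 + x))
Q(l) = 4 + 4*l/(-5 - 4*l) (Q(l) = l*(2*2/(-5 - 4*l)) + 4 = l*(4/(-5 - 4*l)) + 4 = 4*l/(-5 - 4*l) + 4 = 4 + 4*l/(-5 - 4*l))
(1/(-90 + Q(3)) + 114)*156 = (1/(-90 + 4*(5 + 3*3)/(5 + 4*3)) + 114)*156 = (1/(-90 + 4*(5 + 9)/(5 + 12)) + 114)*156 = (1/(-90 + 4*14/17) + 114)*156 = (1/(-90 + 4*(1/17)*14) + 114)*156 = (1/(-90 + 56/17) + 114)*156 = (1/(-1474/17) + 114)*156 = (-17/1474 + 114)*156 = (168019/1474)*156 = 13105482/737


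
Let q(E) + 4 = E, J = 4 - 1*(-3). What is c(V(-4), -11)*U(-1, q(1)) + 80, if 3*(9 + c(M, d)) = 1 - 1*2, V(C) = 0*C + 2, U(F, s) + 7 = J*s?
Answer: 1024/3 ≈ 341.33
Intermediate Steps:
J = 7 (J = 4 + 3 = 7)
q(E) = -4 + E
U(F, s) = -7 + 7*s
V(C) = 2 (V(C) = 0 + 2 = 2)
c(M, d) = -28/3 (c(M, d) = -9 + (1 - 1*2)/3 = -9 + (1 - 2)/3 = -9 + (⅓)*(-1) = -9 - ⅓ = -28/3)
c(V(-4), -11)*U(-1, q(1)) + 80 = -28*(-7 + 7*(-4 + 1))/3 + 80 = -28*(-7 + 7*(-3))/3 + 80 = -28*(-7 - 21)/3 + 80 = -28/3*(-28) + 80 = 784/3 + 80 = 1024/3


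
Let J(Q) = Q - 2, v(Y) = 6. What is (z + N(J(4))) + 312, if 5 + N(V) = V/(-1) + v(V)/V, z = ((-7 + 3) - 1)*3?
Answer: 293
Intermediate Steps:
J(Q) = -2 + Q
z = -15 (z = (-4 - 1)*3 = -5*3 = -15)
N(V) = -5 - V + 6/V (N(V) = -5 + (V/(-1) + 6/V) = -5 + (V*(-1) + 6/V) = -5 + (-V + 6/V) = -5 - V + 6/V)
(z + N(J(4))) + 312 = (-15 + (-5 - (-2 + 4) + 6/(-2 + 4))) + 312 = (-15 + (-5 - 1*2 + 6/2)) + 312 = (-15 + (-5 - 2 + 6*(1/2))) + 312 = (-15 + (-5 - 2 + 3)) + 312 = (-15 - 4) + 312 = -19 + 312 = 293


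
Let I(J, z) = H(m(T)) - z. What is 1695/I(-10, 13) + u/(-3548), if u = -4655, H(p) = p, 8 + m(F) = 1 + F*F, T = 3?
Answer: -5962655/39028 ≈ -152.78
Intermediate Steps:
m(F) = -7 + F² (m(F) = -8 + (1 + F*F) = -8 + (1 + F²) = -7 + F²)
I(J, z) = 2 - z (I(J, z) = (-7 + 3²) - z = (-7 + 9) - z = 2 - z)
1695/I(-10, 13) + u/(-3548) = 1695/(2 - 1*13) - 4655/(-3548) = 1695/(2 - 13) - 4655*(-1/3548) = 1695/(-11) + 4655/3548 = 1695*(-1/11) + 4655/3548 = -1695/11 + 4655/3548 = -5962655/39028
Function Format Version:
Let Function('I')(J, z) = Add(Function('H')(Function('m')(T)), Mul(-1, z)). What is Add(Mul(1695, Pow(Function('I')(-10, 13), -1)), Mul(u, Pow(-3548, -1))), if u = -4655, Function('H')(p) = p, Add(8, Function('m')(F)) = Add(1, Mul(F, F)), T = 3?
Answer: Rational(-5962655, 39028) ≈ -152.78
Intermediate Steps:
Function('m')(F) = Add(-7, Pow(F, 2)) (Function('m')(F) = Add(-8, Add(1, Mul(F, F))) = Add(-8, Add(1, Pow(F, 2))) = Add(-7, Pow(F, 2)))
Function('I')(J, z) = Add(2, Mul(-1, z)) (Function('I')(J, z) = Add(Add(-7, Pow(3, 2)), Mul(-1, z)) = Add(Add(-7, 9), Mul(-1, z)) = Add(2, Mul(-1, z)))
Add(Mul(1695, Pow(Function('I')(-10, 13), -1)), Mul(u, Pow(-3548, -1))) = Add(Mul(1695, Pow(Add(2, Mul(-1, 13)), -1)), Mul(-4655, Pow(-3548, -1))) = Add(Mul(1695, Pow(Add(2, -13), -1)), Mul(-4655, Rational(-1, 3548))) = Add(Mul(1695, Pow(-11, -1)), Rational(4655, 3548)) = Add(Mul(1695, Rational(-1, 11)), Rational(4655, 3548)) = Add(Rational(-1695, 11), Rational(4655, 3548)) = Rational(-5962655, 39028)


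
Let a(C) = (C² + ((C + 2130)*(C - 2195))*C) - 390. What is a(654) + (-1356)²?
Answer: -2803488114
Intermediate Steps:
a(C) = -390 + C² + C*(-2195 + C)*(2130 + C) (a(C) = (C² + ((2130 + C)*(-2195 + C))*C) - 390 = (C² + ((-2195 + C)*(2130 + C))*C) - 390 = (C² + C*(-2195 + C)*(2130 + C)) - 390 = -390 + C² + C*(-2195 + C)*(2130 + C))
a(654) + (-1356)² = (-390 + 654³ - 4675350*654 - 64*654²) + (-1356)² = (-390 + 279726264 - 3057678900 - 64*427716) + 1838736 = (-390 + 279726264 - 3057678900 - 27373824) + 1838736 = -2805326850 + 1838736 = -2803488114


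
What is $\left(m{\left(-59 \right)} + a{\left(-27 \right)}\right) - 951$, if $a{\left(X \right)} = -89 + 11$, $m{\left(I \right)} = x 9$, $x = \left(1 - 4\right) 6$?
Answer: $-1191$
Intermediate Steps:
$x = -18$ ($x = \left(-3\right) 6 = -18$)
$m{\left(I \right)} = -162$ ($m{\left(I \right)} = \left(-18\right) 9 = -162$)
$a{\left(X \right)} = -78$
$\left(m{\left(-59 \right)} + a{\left(-27 \right)}\right) - 951 = \left(-162 - 78\right) - 951 = -240 - 951 = -1191$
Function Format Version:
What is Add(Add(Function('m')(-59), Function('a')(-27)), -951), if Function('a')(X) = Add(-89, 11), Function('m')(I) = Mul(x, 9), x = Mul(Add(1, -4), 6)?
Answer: -1191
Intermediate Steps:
x = -18 (x = Mul(-3, 6) = -18)
Function('m')(I) = -162 (Function('m')(I) = Mul(-18, 9) = -162)
Function('a')(X) = -78
Add(Add(Function('m')(-59), Function('a')(-27)), -951) = Add(Add(-162, -78), -951) = Add(-240, -951) = -1191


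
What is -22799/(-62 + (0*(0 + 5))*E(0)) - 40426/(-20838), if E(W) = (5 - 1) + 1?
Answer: 238795987/645978 ≈ 369.67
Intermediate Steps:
E(W) = 5 (E(W) = 4 + 1 = 5)
-22799/(-62 + (0*(0 + 5))*E(0)) - 40426/(-20838) = -22799/(-62 + (0*(0 + 5))*5) - 40426/(-20838) = -22799/(-62 + (0*5)*5) - 40426*(-1/20838) = -22799/(-62 + 0*5) + 20213/10419 = -22799/(-62 + 0) + 20213/10419 = -22799/(-62) + 20213/10419 = -22799*(-1/62) + 20213/10419 = 22799/62 + 20213/10419 = 238795987/645978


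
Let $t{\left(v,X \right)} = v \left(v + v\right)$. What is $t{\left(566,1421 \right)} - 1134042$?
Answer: $-493330$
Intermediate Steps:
$t{\left(v,X \right)} = 2 v^{2}$ ($t{\left(v,X \right)} = v 2 v = 2 v^{2}$)
$t{\left(566,1421 \right)} - 1134042 = 2 \cdot 566^{2} - 1134042 = 2 \cdot 320356 - 1134042 = 640712 - 1134042 = -493330$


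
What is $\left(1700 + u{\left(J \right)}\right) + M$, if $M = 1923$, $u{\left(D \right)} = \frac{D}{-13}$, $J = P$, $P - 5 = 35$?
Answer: $\frac{47059}{13} \approx 3619.9$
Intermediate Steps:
$P = 40$ ($P = 5 + 35 = 40$)
$J = 40$
$u{\left(D \right)} = - \frac{D}{13}$ ($u{\left(D \right)} = D \left(- \frac{1}{13}\right) = - \frac{D}{13}$)
$\left(1700 + u{\left(J \right)}\right) + M = \left(1700 - \frac{40}{13}\right) + 1923 = \frac{22060}{13} + 1923 = \frac{47059}{13}$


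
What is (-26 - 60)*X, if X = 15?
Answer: -1290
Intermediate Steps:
(-26 - 60)*X = (-26 - 60)*15 = -86*15 = -1290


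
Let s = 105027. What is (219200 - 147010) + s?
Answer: 177217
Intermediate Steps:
(219200 - 147010) + s = (219200 - 147010) + 105027 = 72190 + 105027 = 177217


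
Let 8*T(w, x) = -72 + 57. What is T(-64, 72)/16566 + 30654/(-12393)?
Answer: -150470341/60830352 ≈ -2.4736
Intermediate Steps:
T(w, x) = -15/8 (T(w, x) = (-72 + 57)/8 = (1/8)*(-15) = -15/8)
T(-64, 72)/16566 + 30654/(-12393) = -15/8/16566 + 30654/(-12393) = -15/8*1/16566 + 30654*(-1/12393) = -5/44176 - 3406/1377 = -150470341/60830352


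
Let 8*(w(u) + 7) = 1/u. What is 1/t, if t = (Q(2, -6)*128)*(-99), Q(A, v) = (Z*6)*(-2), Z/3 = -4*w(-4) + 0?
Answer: 1/12830400 ≈ 7.7940e-8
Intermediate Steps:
w(u) = -7 + 1/(8*u)
Z = 675/8 (Z = 3*(-4*(-7 + (⅛)/(-4)) + 0) = 3*(-4*(-7 + (⅛)*(-¼)) + 0) = 3*(-4*(-7 - 1/32) + 0) = 3*(-4*(-225/32) + 0) = 3*(225/8 + 0) = 3*(225/8) = 675/8 ≈ 84.375)
Q(A, v) = -2025/2 (Q(A, v) = ((675/8)*6)*(-2) = (2025/4)*(-2) = -2025/2)
t = 12830400 (t = -2025/2*128*(-99) = -129600*(-99) = 12830400)
1/t = 1/12830400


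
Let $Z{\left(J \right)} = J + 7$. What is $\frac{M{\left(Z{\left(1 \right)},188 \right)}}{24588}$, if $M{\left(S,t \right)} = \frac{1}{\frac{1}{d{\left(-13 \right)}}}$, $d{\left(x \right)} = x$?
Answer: $- \frac{13}{24588} \approx -0.00052871$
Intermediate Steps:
$Z{\left(J \right)} = 7 + J$
$M{\left(S,t \right)} = -13$ ($M{\left(S,t \right)} = \frac{1}{\frac{1}{-13}} = \frac{1}{- \frac{1}{13}} = -13$)
$\frac{M{\left(Z{\left(1 \right)},188 \right)}}{24588} = - \frac{13}{24588}$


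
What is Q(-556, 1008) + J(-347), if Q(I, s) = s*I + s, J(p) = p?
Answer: -559787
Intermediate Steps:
Q(I, s) = s + I*s (Q(I, s) = I*s + s = s + I*s)
Q(-556, 1008) + J(-347) = 1008*(1 - 556) - 347 = 1008*(-555) - 347 = -559440 - 347 = -559787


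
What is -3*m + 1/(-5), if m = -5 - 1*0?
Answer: 74/5 ≈ 14.800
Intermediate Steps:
m = -5 (m = -5 + 0 = -5)
-3*m + 1/(-5) = -3*(-5) + 1/(-5) = 15 - ⅕ = 74/5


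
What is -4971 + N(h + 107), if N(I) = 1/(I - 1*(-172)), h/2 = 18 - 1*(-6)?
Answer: -1625516/327 ≈ -4971.0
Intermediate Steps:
h = 48 (h = 2*(18 - 1*(-6)) = 2*(18 + 6) = 2*24 = 48)
N(I) = 1/(172 + I) (N(I) = 1/(I + 172) = 1/(172 + I))
-4971 + N(h + 107) = -4971 + 1/(172 + (48 + 107)) = -4971 + 1/(172 + 155) = -4971 + 1/327 = -1625516/327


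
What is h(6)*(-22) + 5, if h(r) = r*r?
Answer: -787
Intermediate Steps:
h(r) = r²
h(6)*(-22) + 5 = 6²*(-22) + 5 = 36*(-22) + 5 = -792 + 5 = -787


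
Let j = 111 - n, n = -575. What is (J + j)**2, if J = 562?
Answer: 1557504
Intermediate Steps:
j = 686 (j = 111 - 1*(-575) = 111 + 575 = 686)
(J + j)**2 = (562 + 686)**2 = 1248**2 = 1557504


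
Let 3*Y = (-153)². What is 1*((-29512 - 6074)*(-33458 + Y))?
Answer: 912958830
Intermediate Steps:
Y = 7803 (Y = (⅓)*(-153)² = (⅓)*23409 = 7803)
1*((-29512 - 6074)*(-33458 + Y)) = 1*((-29512 - 6074)*(-33458 + 7803)) = 1*(-35586*(-25655)) = 1*912958830 = 912958830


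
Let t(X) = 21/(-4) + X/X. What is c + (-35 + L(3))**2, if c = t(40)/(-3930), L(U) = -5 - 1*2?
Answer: 27730097/15720 ≈ 1764.0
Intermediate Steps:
L(U) = -7 (L(U) = -5 - 2 = -7)
t(X) = -17/4 (t(X) = 21*(-1/4) + 1 = -21/4 + 1 = -17/4)
c = 17/15720 (c = -17/4/(-3930) = -17/4*(-1/3930) = 17/15720 ≈ 0.0010814)
c + (-35 + L(3))**2 = 17/15720 + (-35 - 7)**2 = 17/15720 + (-42)**2 = 17/15720 + 1764 = 27730097/15720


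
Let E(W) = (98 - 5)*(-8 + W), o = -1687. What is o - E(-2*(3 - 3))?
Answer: -943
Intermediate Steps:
E(W) = -744 + 93*W (E(W) = 93*(-8 + W) = -744 + 93*W)
o - E(-2*(3 - 3)) = -1687 - (-744 + 93*(-2*(3 - 3))) = -1687 - (-744 + 93*(-2*0)) = -1687 - (-744 + 93*0) = -1687 - (-744 + 0) = -1687 - 1*(-744) = -1687 + 744 = -943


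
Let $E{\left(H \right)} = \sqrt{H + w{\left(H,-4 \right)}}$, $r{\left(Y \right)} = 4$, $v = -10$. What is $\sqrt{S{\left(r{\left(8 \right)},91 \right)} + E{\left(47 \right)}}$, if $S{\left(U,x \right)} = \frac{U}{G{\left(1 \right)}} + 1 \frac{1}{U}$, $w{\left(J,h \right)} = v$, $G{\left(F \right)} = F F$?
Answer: $\frac{\sqrt{17 + 4 \sqrt{37}}}{2} \approx 3.2145$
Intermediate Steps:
$G{\left(F \right)} = F^{2}$
$w{\left(J,h \right)} = -10$
$S{\left(U,x \right)} = U + \frac{1}{U}$ ($S{\left(U,x \right)} = \frac{U}{1^{2}} + 1 \frac{1}{U} = \frac{U}{1} + \frac{1}{U} = U 1 + \frac{1}{U} = U + \frac{1}{U}$)
$E{\left(H \right)} = \sqrt{-10 + H}$ ($E{\left(H \right)} = \sqrt{H - 10} = \sqrt{-10 + H}$)
$\sqrt{S{\left(r{\left(8 \right)},91 \right)} + E{\left(47 \right)}} = \sqrt{\left(4 + \frac{1}{4}\right) + \sqrt{-10 + 47}} = \sqrt{\left(4 + \frac{1}{4}\right) + \sqrt{37}} = \sqrt{\frac{17}{4} + \sqrt{37}}$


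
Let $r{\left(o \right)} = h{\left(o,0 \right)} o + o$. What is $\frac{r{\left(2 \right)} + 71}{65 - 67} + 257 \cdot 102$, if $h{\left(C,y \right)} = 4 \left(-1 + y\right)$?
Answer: $\frac{52363}{2} \approx 26182.0$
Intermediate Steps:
$h{\left(C,y \right)} = -4 + 4 y$
$r{\left(o \right)} = - 3 o$ ($r{\left(o \right)} = \left(-4 + 4 \cdot 0\right) o + o = \left(-4 + 0\right) o + o = - 4 o + o = - 3 o$)
$\frac{r{\left(2 \right)} + 71}{65 - 67} + 257 \cdot 102 = \frac{\left(-3\right) 2 + 71}{65 - 67} + 257 \cdot 102 = \frac{-6 + 71}{-2} + 26214 = 65 \left(- \frac{1}{2}\right) + 26214 = - \frac{65}{2} + 26214 = \frac{52363}{2}$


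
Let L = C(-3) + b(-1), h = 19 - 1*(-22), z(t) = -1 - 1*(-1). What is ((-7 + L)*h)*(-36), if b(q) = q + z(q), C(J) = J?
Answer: 16236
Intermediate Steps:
z(t) = 0 (z(t) = -1 + 1 = 0)
h = 41 (h = 19 + 22 = 41)
b(q) = q (b(q) = q + 0 = q)
L = -4 (L = -3 - 1 = -4)
((-7 + L)*h)*(-36) = ((-7 - 4)*41)*(-36) = -11*41*(-36) = -451*(-36) = 16236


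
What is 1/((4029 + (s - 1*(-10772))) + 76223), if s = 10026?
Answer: 1/101050 ≈ 9.8961e-6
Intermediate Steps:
1/((4029 + (s - 1*(-10772))) + 76223) = 1/((4029 + (10026 - 1*(-10772))) + 76223) = 1/((4029 + (10026 + 10772)) + 76223) = 1/((4029 + 20798) + 76223) = 1/(24827 + 76223) = 1/101050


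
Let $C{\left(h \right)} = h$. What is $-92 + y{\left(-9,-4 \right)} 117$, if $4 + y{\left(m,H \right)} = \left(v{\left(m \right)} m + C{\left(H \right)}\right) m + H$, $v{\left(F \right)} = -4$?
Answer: $-34724$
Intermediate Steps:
$y{\left(m,H \right)} = -4 + H + m \left(H - 4 m\right)$ ($y{\left(m,H \right)} = -4 + \left(\left(- 4 m + H\right) m + H\right) = -4 + \left(\left(H - 4 m\right) m + H\right) = -4 + \left(m \left(H - 4 m\right) + H\right) = -4 + \left(H + m \left(H - 4 m\right)\right) = -4 + H + m \left(H - 4 m\right)$)
$-92 + y{\left(-9,-4 \right)} 117 = -92 + \left(-4 - 4 - 4 \left(-9\right)^{2} - -36\right) 117 = -92 + \left(-4 - 4 - 324 + 36\right) 117 = -92 - 34632 = -34724$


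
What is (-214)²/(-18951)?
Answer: -45796/18951 ≈ -2.4165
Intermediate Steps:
(-214)²/(-18951) = 45796*(-1/18951) = -45796/18951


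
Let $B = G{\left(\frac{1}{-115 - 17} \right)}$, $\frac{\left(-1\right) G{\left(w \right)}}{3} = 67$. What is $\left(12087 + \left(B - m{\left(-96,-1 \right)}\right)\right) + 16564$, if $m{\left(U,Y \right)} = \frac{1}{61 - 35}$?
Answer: $\frac{739699}{26} \approx 28450.0$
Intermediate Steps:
$G{\left(w \right)} = -201$ ($G{\left(w \right)} = \left(-3\right) 67 = -201$)
$m{\left(U,Y \right)} = \frac{1}{26}$
$B = -201$
$\left(12087 + \left(B - m{\left(-96,-1 \right)}\right)\right) + 16564 = \left(12087 - \frac{5227}{26}\right) + 16564 = \frac{309035}{26} + 16564 = \frac{739699}{26}$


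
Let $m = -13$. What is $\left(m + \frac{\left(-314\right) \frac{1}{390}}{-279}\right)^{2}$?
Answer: $\frac{500001723664}{2959904025} \approx 168.93$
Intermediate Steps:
$\left(m + \frac{\left(-314\right) \frac{1}{390}}{-279}\right)^{2} = \left(-13 + \frac{\left(-314\right) \frac{1}{390}}{-279}\right)^{2} = \left(-13 + \left(-314\right) \frac{1}{390} \left(- \frac{1}{279}\right)\right)^{2} = \left(-13 - - \frac{157}{54405}\right)^{2} = \left(-13 + \frac{157}{54405}\right)^{2} = \left(- \frac{707108}{54405}\right)^{2} = \frac{500001723664}{2959904025}$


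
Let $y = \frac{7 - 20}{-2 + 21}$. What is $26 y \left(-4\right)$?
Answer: $\frac{1352}{19} \approx 71.158$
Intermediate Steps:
$y = - \frac{13}{19} \approx -0.68421$
$26 y \left(-4\right) = 26 \left(- \frac{13}{19}\right) \left(-4\right) = \left(- \frac{338}{19}\right) \left(-4\right) = \frac{1352}{19}$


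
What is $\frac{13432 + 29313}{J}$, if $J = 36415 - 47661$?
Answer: $- \frac{42745}{11246} \approx -3.8009$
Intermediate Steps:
$J = -11246$
$\frac{13432 + 29313}{J} = \frac{13432 + 29313}{-11246} = 42745 \left(- \frac{1}{11246}\right) = - \frac{42745}{11246}$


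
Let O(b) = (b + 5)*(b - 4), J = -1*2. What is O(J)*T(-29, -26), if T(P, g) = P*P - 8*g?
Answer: -18882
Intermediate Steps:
T(P, g) = P² - 8*g
J = -2
O(b) = (-4 + b)*(5 + b) (O(b) = (5 + b)*(-4 + b) = (-4 + b)*(5 + b))
O(J)*T(-29, -26) = (-20 - 2 + (-2)²)*((-29)² - 8*(-26)) = (-20 - 2 + 4)*(841 + 208) = -18*1049 = -18882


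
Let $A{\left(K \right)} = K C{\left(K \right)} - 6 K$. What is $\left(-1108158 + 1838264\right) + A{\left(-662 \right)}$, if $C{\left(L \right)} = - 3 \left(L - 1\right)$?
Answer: $-582640$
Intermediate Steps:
$C{\left(L \right)} = 3 - 3 L$ ($C{\left(L \right)} = - 3 \left(-1 + L\right) = 3 - 3 L$)
$A{\left(K \right)} = - 6 K + K \left(3 - 3 K\right)$ ($A{\left(K \right)} = K \left(3 - 3 K\right) - 6 K = - 6 K + K \left(3 - 3 K\right)$)
$\left(-1108158 + 1838264\right) + A{\left(-662 \right)} = \left(-1108158 + 1838264\right) - - 1986 \left(1 - 662\right) = 730106 - \left(-1986\right) \left(-661\right) = 730106 - 1312746 = -582640$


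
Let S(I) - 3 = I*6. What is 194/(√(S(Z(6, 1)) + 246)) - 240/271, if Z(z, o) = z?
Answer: -240/271 + 194*√285/285 ≈ 10.606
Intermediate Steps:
S(I) = 3 + 6*I (S(I) = 3 + I*6 = 3 + 6*I)
194/(√(S(Z(6, 1)) + 246)) - 240/271 = 194/(√((3 + 6*6) + 246)) - 240/271 = 194/(√((3 + 36) + 246)) - 240*1/271 = 194/(√(39 + 246)) - 240/271 = 194/(√285) - 240/271 = 194*(√285/285) - 240/271 = 194*√285/285 - 240/271 = -240/271 + 194*√285/285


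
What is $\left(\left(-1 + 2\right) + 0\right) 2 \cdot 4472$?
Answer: $8944$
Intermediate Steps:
$\left(\left(-1 + 2\right) + 0\right) 2 \cdot 4472 = \left(1 + 0\right) 2 \cdot 4472 = 1 \cdot 2 \cdot 4472 = 2 \cdot 4472 = 8944$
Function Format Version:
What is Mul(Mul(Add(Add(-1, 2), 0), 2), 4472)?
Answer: 8944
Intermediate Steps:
Mul(Mul(Add(Add(-1, 2), 0), 2), 4472) = Mul(Mul(Add(1, 0), 2), 4472) = Mul(Mul(1, 2), 4472) = Mul(2, 4472) = 8944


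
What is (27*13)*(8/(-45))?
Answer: -312/5 ≈ -62.400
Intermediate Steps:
(27*13)*(8/(-45)) = 351*(8*(-1/45)) = 351*(-8/45) = -312/5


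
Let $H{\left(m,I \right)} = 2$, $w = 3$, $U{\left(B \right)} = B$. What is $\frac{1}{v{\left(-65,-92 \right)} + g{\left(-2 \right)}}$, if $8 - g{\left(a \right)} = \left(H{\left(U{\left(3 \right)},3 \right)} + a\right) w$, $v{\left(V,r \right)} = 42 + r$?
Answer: $- \frac{1}{42} \approx -0.02381$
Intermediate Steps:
$g{\left(a \right)} = 2 - 3 a$ ($g{\left(a \right)} = 8 - \left(2 + a\right) 3 = 8 - \left(6 + 3 a\right) = 2 - 3 a$)
$\frac{1}{v{\left(-65,-92 \right)} + g{\left(-2 \right)}} = \frac{1}{\left(42 - 92\right) + \left(2 - -6\right)} = \frac{1}{-50 + \left(2 + 6\right)} = \frac{1}{-50 + 8} = \frac{1}{-42} = - \frac{1}{42}$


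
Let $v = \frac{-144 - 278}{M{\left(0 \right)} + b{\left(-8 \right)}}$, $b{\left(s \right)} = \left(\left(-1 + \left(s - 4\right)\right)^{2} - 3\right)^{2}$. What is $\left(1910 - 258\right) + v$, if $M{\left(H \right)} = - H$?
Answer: $\frac{22761045}{13778} \approx 1652.0$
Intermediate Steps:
$b{\left(s \right)} = \left(-3 + \left(-5 + s\right)^{2}\right)^{2}$ ($b{\left(s \right)} = \left(\left(-1 + \left(-4 + s\right)\right)^{2} - 3\right)^{2} = \left(\left(-5 + s\right)^{2} - 3\right)^{2} = \left(-3 + \left(-5 + s\right)^{2}\right)^{2}$)
$v = - \frac{211}{13778}$ ($v = \frac{-144 - 278}{\left(-1\right) 0 + \left(-3 + \left(-5 - 8\right)^{2}\right)^{2}} = - \frac{422}{0 + \left(-3 + \left(-13\right)^{2}\right)^{2}} = - \frac{422}{0 + \left(-3 + 169\right)^{2}} = - \frac{422}{0 + 166^{2}} = - \frac{422}{0 + 27556} = - \frac{422}{27556} = \left(-422\right) \frac{1}{27556} = - \frac{211}{13778} \approx -0.015314$)
$\left(1910 - 258\right) + v = \left(1910 - 258\right) - \frac{211}{13778} = 1652 - \frac{211}{13778} = \frac{22761045}{13778}$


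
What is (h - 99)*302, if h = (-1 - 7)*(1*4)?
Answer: -39562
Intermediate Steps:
h = -32 (h = -8*4 = -32)
(h - 99)*302 = (-32 - 99)*302 = -131*302 = -39562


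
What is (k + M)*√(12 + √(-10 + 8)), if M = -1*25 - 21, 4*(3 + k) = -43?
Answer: -239*√(12 + I*√2)/4 ≈ -207.34 - 12.175*I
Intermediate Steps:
k = -55/4 (k = -3 + (¼)*(-43) = -3 - 43/4 = -55/4 ≈ -13.750)
M = -46 (M = -25 - 21 = -46)
(k + M)*√(12 + √(-10 + 8)) = (-55/4 - 46)*√(12 + √(-10 + 8)) = -239*√(12 + √(-2))/4 = -239*√(12 + I*√2)/4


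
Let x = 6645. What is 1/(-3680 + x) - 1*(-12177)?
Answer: 36104806/2965 ≈ 12177.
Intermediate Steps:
1/(-3680 + x) - 1*(-12177) = 1/(-3680 + 6645) - 1*(-12177) = 1/2965 + 12177 = 36104806/2965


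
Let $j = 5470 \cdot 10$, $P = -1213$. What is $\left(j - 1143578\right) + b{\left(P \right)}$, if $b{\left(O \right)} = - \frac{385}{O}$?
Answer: $- \frac{1320808629}{1213} \approx -1.0889 \cdot 10^{6}$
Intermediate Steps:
$j = 54700$
$\left(j - 1143578\right) + b{\left(P \right)} = \left(54700 - 1143578\right) - \frac{385}{-1213} = -1088878 - - \frac{385}{1213} = -1088878 + \frac{385}{1213} = - \frac{1320808629}{1213}$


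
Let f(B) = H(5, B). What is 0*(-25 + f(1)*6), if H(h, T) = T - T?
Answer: 0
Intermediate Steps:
H(h, T) = 0
f(B) = 0
0*(-25 + f(1)*6) = 0*(-25 + 0*6) = 0*(-25 + 0) = 0*(-25) = 0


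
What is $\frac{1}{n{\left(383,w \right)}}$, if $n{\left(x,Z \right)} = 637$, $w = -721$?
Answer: $\frac{1}{637} \approx 0.0015699$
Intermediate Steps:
$\frac{1}{n{\left(383,w \right)}} = \frac{1}{637}$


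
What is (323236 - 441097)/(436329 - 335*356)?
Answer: -117861/317069 ≈ -0.37172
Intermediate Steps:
(323236 - 441097)/(436329 - 335*356) = -117861/(436329 - 119260) = -117861/317069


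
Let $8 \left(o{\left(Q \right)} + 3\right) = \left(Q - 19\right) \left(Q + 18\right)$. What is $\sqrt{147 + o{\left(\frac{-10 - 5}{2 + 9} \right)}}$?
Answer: $\frac{10 \sqrt{123}}{11} \approx 10.082$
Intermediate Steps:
$o{\left(Q \right)} = -3 + \frac{\left(-19 + Q\right) \left(18 + Q\right)}{8}$ ($o{\left(Q \right)} = -3 + \frac{\left(Q - 19\right) \left(Q + 18\right)}{8} = -3 + \frac{\left(-19 + Q\right) \left(18 + Q\right)}{8}$)
$\sqrt{147 + o{\left(\frac{-10 - 5}{2 + 9} \right)}} = \sqrt{147 - \left(\frac{183}{4} - \frac{\left(-10 - 5\right)^{2} \frac{1}{\left(2 + 9\right)^{2}}}{8} + \frac{-10 - 5}{8 \left(2 + 9\right)}\right)} = \sqrt{147 - \left(\frac{183}{4} - \frac{225}{968} + \frac{1}{8} \left(-15\right) \frac{1}{11}\right)} = \sqrt{147 - \left(\frac{4011}{88} - \frac{225}{968}\right)} = \sqrt{147 + \left(- \frac{183}{4} + \frac{15}{88} + \frac{1}{8} \cdot \frac{225}{121}\right)} = \sqrt{147 + \left(- \frac{183}{4} + \frac{15}{88} + \frac{225}{968}\right)} = \sqrt{147 - \frac{5487}{121}} = \sqrt{\frac{12300}{121}} = \frac{10 \sqrt{123}}{11}$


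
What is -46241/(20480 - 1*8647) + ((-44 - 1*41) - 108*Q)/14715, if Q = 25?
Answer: -142678244/34824519 ≈ -4.0971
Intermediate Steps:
-46241/(20480 - 1*8647) + ((-44 - 1*41) - 108*Q)/14715 = -46241/(20480 - 1*8647) + ((-44 - 1*41) - 108*25)/14715 = -46241/(20480 - 8647) + ((-44 - 41) - 2700)*(1/14715) = -46241/11833 + (-85 - 2700)*(1/14715) = -46241*1/11833 - 2785*1/14715 = -46241/11833 - 557/2943 = -142678244/34824519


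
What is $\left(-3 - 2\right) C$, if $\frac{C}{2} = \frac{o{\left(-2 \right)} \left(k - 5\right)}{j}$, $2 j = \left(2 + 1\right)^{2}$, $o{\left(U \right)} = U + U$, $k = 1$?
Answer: $- \frac{320}{9} \approx -35.556$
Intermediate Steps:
$o{\left(U \right)} = 2 U$
$j = \frac{9}{2}$ ($j = \frac{\left(2 + 1\right)^{2}}{2} = \frac{3^{2}}{2} = \frac{1}{2} \cdot 9 = \frac{9}{2} \approx 4.5$)
$C = \frac{64}{9}$ ($C = 2 \frac{2 \left(-2\right) \left(1 - 5\right)}{\frac{9}{2}} = 2 \left(-4\right) \left(-4\right) \frac{2}{9} = 2 \cdot 16 \cdot \frac{2}{9} = 2 \cdot \frac{32}{9} = \frac{64}{9} \approx 7.1111$)
$\left(-3 - 2\right) C = \left(-3 - 2\right) \frac{64}{9} = \left(-5\right) \frac{64}{9} = - \frac{320}{9}$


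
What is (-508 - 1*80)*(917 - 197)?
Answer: -423360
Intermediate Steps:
(-508 - 1*80)*(917 - 197) = (-508 - 80)*720 = -588*720 = -423360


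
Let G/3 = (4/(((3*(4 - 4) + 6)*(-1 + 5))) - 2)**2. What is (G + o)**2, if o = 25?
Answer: 177241/144 ≈ 1230.8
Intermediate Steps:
G = 121/12 (G = 3*(4/(((3*(4 - 4) + 6)*(-1 + 5))) - 2)**2 = 3*(4/(((3*0 + 6)*4)) - 2)**2 = 3*(4/(((0 + 6)*4)) - 2)**2 = 3*(4/((6*4)) - 2)**2 = 3*(4/24 - 2)**2 = 3*(4*(1/24) - 2)**2 = 3*(1/6 - 2)**2 = 3*(-11/6)**2 = 3*(121/36) = 121/12 ≈ 10.083)
(G + o)**2 = (121/12 + 25)**2 = (421/12)**2 = 177241/144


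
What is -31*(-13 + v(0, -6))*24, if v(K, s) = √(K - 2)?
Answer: 9672 - 744*I*√2 ≈ 9672.0 - 1052.2*I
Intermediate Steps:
v(K, s) = √(-2 + K)
-31*(-13 + v(0, -6))*24 = -31*(-13 + √(-2 + 0))*24 = -31*(-13 + √(-2))*24 = -31*(-13 + I*√2)*24 = (403 - 31*I*√2)*24 = 9672 - 744*I*√2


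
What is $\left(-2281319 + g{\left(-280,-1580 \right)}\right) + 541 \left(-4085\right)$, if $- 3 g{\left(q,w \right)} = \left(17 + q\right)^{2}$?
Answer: $- \frac{13543081}{3} \approx -4.5144 \cdot 10^{6}$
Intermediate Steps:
$g{\left(q,w \right)} = - \frac{\left(17 + q\right)^{2}}{3}$
$\left(-2281319 + g{\left(-280,-1580 \right)}\right) + 541 \left(-4085\right) = \left(-2281319 - \frac{\left(17 - 280\right)^{2}}{3}\right) + 541 \left(-4085\right) = \left(-2281319 - \frac{\left(-263\right)^{2}}{3}\right) - 2209985 = \left(-2281319 - \frac{69169}{3}\right) - 2209985 = - \frac{6913126}{3} - 2209985 = - \frac{13543081}{3}$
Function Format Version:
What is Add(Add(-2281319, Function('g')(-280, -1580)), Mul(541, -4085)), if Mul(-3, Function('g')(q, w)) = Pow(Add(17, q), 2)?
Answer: Rational(-13543081, 3) ≈ -4.5144e+6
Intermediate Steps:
Function('g')(q, w) = Mul(Rational(-1, 3), Pow(Add(17, q), 2))
Add(Add(-2281319, Function('g')(-280, -1580)), Mul(541, -4085)) = Add(Add(-2281319, Mul(Rational(-1, 3), Pow(Add(17, -280), 2))), Mul(541, -4085)) = Add(Add(-2281319, Mul(Rational(-1, 3), Pow(-263, 2))), -2209985) = Add(Add(-2281319, Mul(Rational(-1, 3), 69169)), -2209985) = Add(Add(-2281319, Rational(-69169, 3)), -2209985) = Add(Rational(-6913126, 3), -2209985) = Rational(-13543081, 3)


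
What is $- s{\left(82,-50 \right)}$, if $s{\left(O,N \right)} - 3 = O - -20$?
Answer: $-105$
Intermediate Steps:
$s{\left(O,N \right)} = 23 + O$ ($s{\left(O,N \right)} = 3 + \left(O - -20\right) = 3 + \left(O + 20\right) = 3 + \left(20 + O\right) = 23 + O$)
$- s{\left(82,-50 \right)} = - (23 + 82) = \left(-1\right) 105 = -105$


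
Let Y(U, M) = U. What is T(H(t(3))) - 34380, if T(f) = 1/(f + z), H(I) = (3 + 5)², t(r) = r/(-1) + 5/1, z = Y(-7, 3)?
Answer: -1959659/57 ≈ -34380.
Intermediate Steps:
z = -7
t(r) = 5 - r (t(r) = r*(-1) + 5*1 = -r + 5 = 5 - r)
H(I) = 64 (H(I) = 8² = 64)
T(f) = 1/(-7 + f) (T(f) = 1/(f - 7) = 1/(-7 + f))
T(H(t(3))) - 34380 = 1/(-7 + 64) - 34380 = 1/57 - 34380 = -1959659/57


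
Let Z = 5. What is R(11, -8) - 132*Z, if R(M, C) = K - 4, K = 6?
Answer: -658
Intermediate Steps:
R(M, C) = 2 (R(M, C) = 6 - 4 = 2)
R(11, -8) - 132*Z = 2 - 132*5 = 2 - 660 = -658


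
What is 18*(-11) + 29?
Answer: -169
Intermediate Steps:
18*(-11) + 29 = -198 + 29 = -169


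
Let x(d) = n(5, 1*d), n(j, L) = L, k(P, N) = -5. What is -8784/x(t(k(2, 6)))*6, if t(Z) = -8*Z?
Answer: -6588/5 ≈ -1317.6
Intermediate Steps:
x(d) = d (x(d) = 1*d = d)
-8784/x(t(k(2, 6)))*6 = -8784/((-8*(-5)))*6 = -8784/40*6 = -8784*1/40*6 = -1098/5*6 = -6588/5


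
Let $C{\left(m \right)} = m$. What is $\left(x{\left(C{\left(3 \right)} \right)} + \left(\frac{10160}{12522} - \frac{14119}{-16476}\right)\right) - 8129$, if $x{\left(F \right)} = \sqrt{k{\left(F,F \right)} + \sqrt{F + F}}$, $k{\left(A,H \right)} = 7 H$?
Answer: $- \frac{279461648435}{34385412} + \sqrt{21 + \sqrt{6}} \approx -8122.5$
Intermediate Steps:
$x{\left(F \right)} = \sqrt{7 F + \sqrt{2} \sqrt{F}}$ ($x{\left(F \right)} = \sqrt{7 F + \sqrt{F + F}} = \sqrt{7 F + \sqrt{2 F}} = \sqrt{7 F + \sqrt{2} \sqrt{F}}$)
$\left(x{\left(C{\left(3 \right)} \right)} + \left(\frac{10160}{12522} - \frac{14119}{-16476}\right)\right) - 8129 = \left(\sqrt{7 \cdot 3 + \sqrt{2} \sqrt{3}} + \left(\frac{10160}{12522} - \frac{14119}{-16476}\right)\right) - 8129 = \left(\sqrt{21 + \sqrt{6}} + \left(10160 \cdot \frac{1}{12522} - - \frac{14119}{16476}\right)\right) - 8129 = \left(\sqrt{21 + \sqrt{6}} + \left(\frac{5080}{6261} + \frac{14119}{16476}\right)\right) - 8129 = \left(\sqrt{21 + \sqrt{6}} + \frac{57365713}{34385412}\right) - 8129 = \left(\frac{57365713}{34385412} + \sqrt{21 + \sqrt{6}}\right) - 8129 = - \frac{279461648435}{34385412} + \sqrt{21 + \sqrt{6}}$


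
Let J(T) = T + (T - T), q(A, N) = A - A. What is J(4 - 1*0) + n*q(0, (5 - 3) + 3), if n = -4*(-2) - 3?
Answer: 4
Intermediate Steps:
q(A, N) = 0
n = 5 (n = 8 - 3 = 5)
J(T) = T (J(T) = T + 0 = T)
J(4 - 1*0) + n*q(0, (5 - 3) + 3) = (4 - 1*0) + 5*0 = (4 + 0) + 0 = 4 + 0 = 4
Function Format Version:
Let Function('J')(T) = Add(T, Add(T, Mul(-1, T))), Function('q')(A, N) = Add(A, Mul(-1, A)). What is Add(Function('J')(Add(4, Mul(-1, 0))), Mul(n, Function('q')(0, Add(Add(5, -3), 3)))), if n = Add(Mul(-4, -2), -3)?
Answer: 4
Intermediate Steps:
Function('q')(A, N) = 0
n = 5 (n = Add(8, -3) = 5)
Function('J')(T) = T (Function('J')(T) = Add(T, 0) = T)
Add(Function('J')(Add(4, Mul(-1, 0))), Mul(n, Function('q')(0, Add(Add(5, -3), 3)))) = Add(Add(4, Mul(-1, 0)), Mul(5, 0)) = Add(Add(4, 0), 0) = Add(4, 0) = 4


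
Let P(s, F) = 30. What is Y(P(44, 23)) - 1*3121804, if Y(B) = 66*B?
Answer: -3119824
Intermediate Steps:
Y(P(44, 23)) - 1*3121804 = 66*30 - 1*3121804 = 1980 - 3121804 = -3119824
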